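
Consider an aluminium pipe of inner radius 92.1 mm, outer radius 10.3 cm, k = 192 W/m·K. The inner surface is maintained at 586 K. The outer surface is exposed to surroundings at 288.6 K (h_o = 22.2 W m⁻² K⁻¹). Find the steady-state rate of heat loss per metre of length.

Treat each layer as a resistance in series:
  R'_aluminium = ln(0.103/0.0921)/(2πk) = 0.1119/(2π·192) = 9.272×10^-5 m·K/W
  R'_conv,out = 1/(2πr h) = 1/(2π·0.103·22.2) = 0.06960 m·K/W
ΣR = 9.272×10^-5 + 0.06960 = 0.06969 m·K/W
Q' = ΔT/ΣR = (586 K − 288.6 K)/0.06969 = 4270 W/m

Q' = 4.27 kW/m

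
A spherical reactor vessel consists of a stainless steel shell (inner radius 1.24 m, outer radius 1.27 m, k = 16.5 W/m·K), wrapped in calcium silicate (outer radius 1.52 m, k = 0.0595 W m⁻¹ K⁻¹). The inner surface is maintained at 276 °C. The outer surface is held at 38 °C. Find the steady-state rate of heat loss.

Resistance network (inner→outer):
  R_stainless steel = (1/1.24 − 1/1.27)/(4πk) = 0.01905/(4π·16.5) = 9.188×10^-5 K/W
  R_calcium silicate = (1/1.27 − 1/1.52)/(4πk) = 0.1295/(4π·0.0595) = 0.1732 K/W
ΣR = 9.188×10^-5 + 0.1732 = 0.1733 K/W
Q = ΔT/ΣR = (276 °C − 38 °C)/0.1733 = 1370 W

Q = 1370 W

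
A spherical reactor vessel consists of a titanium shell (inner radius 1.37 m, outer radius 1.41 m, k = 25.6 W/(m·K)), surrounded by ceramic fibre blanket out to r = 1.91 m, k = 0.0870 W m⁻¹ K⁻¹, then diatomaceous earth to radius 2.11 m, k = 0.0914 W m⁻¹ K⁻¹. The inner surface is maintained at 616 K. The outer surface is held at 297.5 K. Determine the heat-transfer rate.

Q = 1490 W

Treat each layer as a resistance in series:
  R_titanium = (1/1.37 − 1/1.41)/(4πk) = 0.02071/(4π·25.6) = 6.437×10^-5 K/W
  R_ceramic fibre blanket = (1/1.41 − 1/1.91)/(4πk) = 0.1857/(4π·0.0870) = 0.1698 K/W
  R_diatomaceous earth = (1/1.91 − 1/2.11)/(4πk) = 0.04963/(4π·0.0914) = 0.04321 K/W
ΣR = 6.437×10^-5 + 0.1698 + 0.04321 = 0.2131 K/W
Q = ΔT/ΣR = (616 K − 297.5 K)/0.2131 = 1490 W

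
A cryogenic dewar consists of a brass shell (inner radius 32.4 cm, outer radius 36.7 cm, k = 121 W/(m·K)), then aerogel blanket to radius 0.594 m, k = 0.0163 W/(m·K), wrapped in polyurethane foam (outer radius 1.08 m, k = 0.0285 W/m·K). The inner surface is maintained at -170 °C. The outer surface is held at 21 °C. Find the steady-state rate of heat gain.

Series thermal resistances, inner to outer:
  R_brass = (1/0.324 − 1/0.367)/(4πk) = 0.3616/(4π·121) = 2.378×10^-4 K/W
  R_aerogel blanket = (1/0.367 − 1/0.594)/(4πk) = 1.041/(4π·0.0163) = 5.084 K/W
  R_polyurethane foam = (1/0.594 − 1/1.08)/(4πk) = 0.7576/(4π·0.0285) = 2.115 K/W
ΣR = 2.378×10^-4 + 5.084 + 2.115 = 7.199 K/W
Q = ΔT/ΣR = (-170 °C − 21 °C)/7.199 = -26.5 W
(Negative Q ⇒ heat flows inward; heat gain = 26.5 W.)

Q = 26.5 W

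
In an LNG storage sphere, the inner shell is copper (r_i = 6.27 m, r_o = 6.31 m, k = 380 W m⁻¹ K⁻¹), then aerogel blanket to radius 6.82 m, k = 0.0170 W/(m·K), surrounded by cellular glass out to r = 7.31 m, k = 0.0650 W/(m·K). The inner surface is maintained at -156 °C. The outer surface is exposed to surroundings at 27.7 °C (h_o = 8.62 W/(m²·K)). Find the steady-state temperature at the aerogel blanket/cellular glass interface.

T = -5.4 °C

Series thermal resistances, inner to outer:
  R_copper = (1/6.27 − 1/6.31)/(4πk) = 0.001011/(4π·380) = 2.117×10^-7 K/W
  R_aerogel blanket = (1/6.31 − 1/6.82)/(4πk) = 0.01185/(4π·0.0170) = 0.05548 K/W
  R_cellular glass = (1/6.82 − 1/7.31)/(4πk) = 0.009829/(4π·0.0650) = 0.01203 K/W
  R_conv,out = 1/(4πr²h) = 1/(4π·7.31²·8.62) = 1.728×10^-4 K/W
ΣR = 2.117×10^-7 + 0.05548 + 0.01203 + 1.728×10^-4 = 0.06768 K/W
Q = ΔT/ΣR = (-156 °C − 27.7 °C)/0.06768 = -2714 W
From the inner boundary to the aerogel blanket/cellular glass interface, ΣR_partial = 0.05548 K/W.
T_interface = T_in − Q·ΣR_partial = -156 °C − (-2714)(0.05548) = -5.4 °C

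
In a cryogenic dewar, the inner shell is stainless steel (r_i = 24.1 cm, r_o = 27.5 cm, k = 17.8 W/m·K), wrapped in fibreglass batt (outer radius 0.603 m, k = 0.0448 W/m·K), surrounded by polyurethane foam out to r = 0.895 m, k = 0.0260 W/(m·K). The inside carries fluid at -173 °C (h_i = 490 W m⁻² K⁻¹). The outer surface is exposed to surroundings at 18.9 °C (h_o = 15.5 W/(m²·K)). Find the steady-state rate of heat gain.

Q = 37.0 W

Treat each layer as a resistance in series:
  R_conv,in = 1/(4πr²h) = 1/(4π·0.241²·490) = 0.002796 K/W
  R_stainless steel = (1/0.241 − 1/0.275)/(4πk) = 0.5130/(4π·17.8) = 0.002294 K/W
  R_fibreglass batt = (1/0.275 − 1/0.603)/(4πk) = 1.978/(4π·0.0448) = 3.513 K/W
  R_polyurethane foam = (1/0.603 − 1/0.895)/(4πk) = 0.5411/(4π·0.0260) = 1.656 K/W
  R_conv,out = 1/(4πr²h) = 1/(4π·0.895²·15.5) = 0.006409 K/W
ΣR = 0.002796 + 0.002294 + 3.513 + 1.656 + 0.006409 = 5.180 K/W
Q = ΔT/ΣR = (-173 °C − 18.9 °C)/5.180 = -37.0 W
(Negative Q ⇒ heat flows inward; heat gain = 37.0 W.)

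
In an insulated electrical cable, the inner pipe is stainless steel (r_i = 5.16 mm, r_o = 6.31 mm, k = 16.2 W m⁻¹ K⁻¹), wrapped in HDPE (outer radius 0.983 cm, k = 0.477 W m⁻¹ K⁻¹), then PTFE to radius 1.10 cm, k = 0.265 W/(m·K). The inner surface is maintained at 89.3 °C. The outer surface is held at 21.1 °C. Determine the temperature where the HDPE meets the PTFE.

T = 42.3 °C

Resistance network (inner→outer):
  R'_stainless steel = ln(0.00631/0.00516)/(2πk) = 0.2012/(2π·16.2) = 0.001977 m·K/W
  R'_HDPE = ln(0.00983/0.00631)/(2πk) = 0.4433/(2π·0.477) = 0.1479 m·K/W
  R'_PTFE = ln(0.0110/0.00983)/(2πk) = 0.1125/(2π·0.265) = 0.06754 m·K/W
ΣR = 0.001977 + 0.1479 + 0.06754 = 0.2174 m·K/W
Q' = ΔT/ΣR = (89.3 °C − 21.1 °C)/0.2174 = 313.7 W/m
From the inner boundary to the HDPE/PTFE interface, ΣR_partial = 0.1499 m·K/W.
T_interface = T_in − Q'·ΣR_partial = 89.3 °C − (313.7)(0.1499) = 42.3 °C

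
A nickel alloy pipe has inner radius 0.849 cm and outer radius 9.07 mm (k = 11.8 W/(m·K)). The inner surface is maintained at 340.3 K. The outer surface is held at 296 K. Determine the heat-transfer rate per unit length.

Q' = 49.7 kW/m

Q' = 2πk·ΔT/ln(r₂/r₁) = 2π × 11.8 × 44.3 / ln(0.00907/0.00849) = 49700 W/m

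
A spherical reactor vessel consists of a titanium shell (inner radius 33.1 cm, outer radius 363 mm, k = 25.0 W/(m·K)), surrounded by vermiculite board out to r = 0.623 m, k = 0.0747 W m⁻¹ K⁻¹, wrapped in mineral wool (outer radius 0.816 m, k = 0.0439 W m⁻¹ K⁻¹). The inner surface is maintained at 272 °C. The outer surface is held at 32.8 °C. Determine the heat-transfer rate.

Q = 125 W

Series thermal resistances, inner to outer:
  R_titanium = (1/0.331 − 1/0.363)/(4πk) = 0.2663/(4π·25.0) = 8.477×10^-4 K/W
  R_vermiculite board = (1/0.363 − 1/0.623)/(4πk) = 1.150/(4π·0.0747) = 1.225 K/W
  R_mineral wool = (1/0.623 − 1/0.816)/(4πk) = 0.3796/(4π·0.0439) = 0.6882 K/W
ΣR = 8.477×10^-4 + 1.225 + 0.6882 = 1.914 K/W
Q = ΔT/ΣR = (272 °C − 32.8 °C)/1.914 = 125 W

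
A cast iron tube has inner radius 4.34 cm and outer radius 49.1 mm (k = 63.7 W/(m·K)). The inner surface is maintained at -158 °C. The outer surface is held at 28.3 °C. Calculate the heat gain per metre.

Q' = 2πk·ΔT/ln(r₂/r₁) = 2π × 63.7 × 186.3 / ln(0.0491/0.0434) = 6.04×10^5 W/m

Q' = 6.04×10^5 W/m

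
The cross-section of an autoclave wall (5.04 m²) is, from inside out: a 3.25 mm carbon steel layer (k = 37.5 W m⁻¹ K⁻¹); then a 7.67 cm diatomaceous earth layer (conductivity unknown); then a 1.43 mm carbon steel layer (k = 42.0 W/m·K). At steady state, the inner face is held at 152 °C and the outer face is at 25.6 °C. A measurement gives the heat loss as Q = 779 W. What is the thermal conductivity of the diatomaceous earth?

k = 0.0938 W/m·K

ΣR = ΔT/Q = |152 − 25.6|/779 = 0.1623 K/W
Known resistances:
  R_carbon steel = L/(kA) = 0.00325/(37.5·5.04) = 1.720×10^-5 K/W
  R_carbon steel = L/(kA) = 0.00143/(42.0·5.04) = 6.755×10^-6 K/W
R_diatomaceous earth = ΣR − ΣR_known = 0.1623 − 2.396×10^-5 = 0.1623 K/W
L/(kA) = 0.1623 ⇒ k = 0.0767/(0.1623·5.04) = 0.0938 W/m·K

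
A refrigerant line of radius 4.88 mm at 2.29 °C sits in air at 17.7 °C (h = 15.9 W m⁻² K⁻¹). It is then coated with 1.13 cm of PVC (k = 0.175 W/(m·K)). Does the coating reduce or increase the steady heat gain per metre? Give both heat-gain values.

increases: 7.51 → 9.02 W/m

Critical radius for a cylinder: r_cr = k/h = 0.0110 m = 1.10 cm.
Outer radius after coating: r₂ = 0.00488 + 0.0113 = 0.01618 m.
r₁ < r_cr < r₂: heat gain rises to a maximum at r_cr then falls. Whether the coating helps depends on whether Q(r₂) has dropped back below Q(r₁).
Bare: R = 1/(2πr₁h) = 2.051 m·K/W; Q = 15.41/2.051 = 7.51 W/m.
Coated: R = R_cond + R_conv = 1.709 m·K/W; Q = 15.41/1.709 = 9.02 W/m.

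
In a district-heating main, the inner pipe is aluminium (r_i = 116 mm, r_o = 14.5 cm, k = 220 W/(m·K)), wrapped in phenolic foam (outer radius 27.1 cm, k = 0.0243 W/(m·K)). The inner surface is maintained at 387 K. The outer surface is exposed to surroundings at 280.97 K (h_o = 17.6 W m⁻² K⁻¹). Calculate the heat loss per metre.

Q' = 25.7 W/m

Treat each layer as a resistance in series:
  R'_aluminium = ln(0.145/0.116)/(2πk) = 0.2231/(2π·220) = 1.614×10^-4 m·K/W
  R'_phenolic foam = ln(0.271/0.145)/(2πk) = 0.6254/(2π·0.0243) = 4.096 m·K/W
  R'_conv,out = 1/(2πr h) = 1/(2π·0.271·17.6) = 0.03337 m·K/W
ΣR = 1.614×10^-4 + 4.096 + 0.03337 = 4.130 m·K/W
Q' = ΔT/ΣR = (387 K − 280.97 K)/4.130 = 25.7 W/m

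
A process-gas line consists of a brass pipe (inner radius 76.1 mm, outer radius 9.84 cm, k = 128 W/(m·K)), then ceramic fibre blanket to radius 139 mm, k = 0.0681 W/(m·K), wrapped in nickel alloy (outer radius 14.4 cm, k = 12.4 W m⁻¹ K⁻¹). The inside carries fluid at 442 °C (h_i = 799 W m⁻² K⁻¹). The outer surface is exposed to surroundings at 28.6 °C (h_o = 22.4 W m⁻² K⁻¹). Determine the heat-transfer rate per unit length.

Series thermal resistances, inner to outer:
  R'_conv,in = 1/(2πr h) = 1/(2π·0.0761·799) = 0.002618 m·K/W
  R'_brass = ln(0.0984/0.0761)/(2πk) = 0.2570/(2π·128) = 3.195×10^-4 m·K/W
  R'_ceramic fibre blanket = ln(0.139/0.0984)/(2πk) = 0.3454/(2π·0.0681) = 0.8073 m·K/W
  R'_nickel alloy = ln(0.144/0.139)/(2πk) = 0.03534/(2π·12.4) = 4.536×10^-4 m·K/W
  R'_conv,out = 1/(2πr h) = 1/(2π·0.144·22.4) = 0.04934 m·K/W
ΣR = 0.002618 + 3.195×10^-4 + 0.8073 + 4.536×10^-4 + 0.04934 = 0.8600 m·K/W
Q' = ΔT/ΣR = (442 °C − 28.6 °C)/0.8600 = 481 W/m

Q' = 481 W/m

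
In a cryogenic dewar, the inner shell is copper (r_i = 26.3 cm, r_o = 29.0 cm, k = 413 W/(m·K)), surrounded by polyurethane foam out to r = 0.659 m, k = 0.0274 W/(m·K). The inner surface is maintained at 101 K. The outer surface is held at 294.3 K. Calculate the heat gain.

Q = 34.5 W

Treat each layer as a resistance in series:
  R_copper = (1/0.263 − 1/0.290)/(4πk) = 0.3540/(4π·413) = 6.821×10^-5 K/W
  R_polyurethane foam = (1/0.290 − 1/0.659)/(4πk) = 1.931/(4π·0.0274) = 5.608 K/W
ΣR = 6.821×10^-5 + 5.608 = 5.608 K/W
Q = ΔT/ΣR = (101 K − 294.3 K)/5.608 = -34.5 W
(Negative Q ⇒ heat flows inward; heat gain = 34.5 W.)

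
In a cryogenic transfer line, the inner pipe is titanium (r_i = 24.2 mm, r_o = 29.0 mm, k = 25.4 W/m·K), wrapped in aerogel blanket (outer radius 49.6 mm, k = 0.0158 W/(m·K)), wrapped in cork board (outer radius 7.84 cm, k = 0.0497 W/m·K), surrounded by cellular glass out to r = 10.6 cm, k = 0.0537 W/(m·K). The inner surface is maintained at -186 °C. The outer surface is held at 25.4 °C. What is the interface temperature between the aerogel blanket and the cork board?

T = -38.8 °C

Resistance network (inner→outer):
  R'_titanium = ln(0.0290/0.0242)/(2πk) = 0.1809/(2π·25.4) = 0.001134 m·K/W
  R'_aerogel blanket = ln(0.0496/0.0290)/(2πk) = 0.5367/(2π·0.0158) = 5.406 m·K/W
  R'_cork board = ln(0.0784/0.0496)/(2πk) = 0.4578/(2π·0.0497) = 1.466 m·K/W
  R'_cellular glass = ln(0.106/0.0784)/(2πk) = 0.3016/(2π·0.0537) = 0.8939 m·K/W
ΣR = 0.001134 + 5.406 + 1.466 + 0.8939 = 7.767 m·K/W
Q' = ΔT/ΣR = (-186 °C − 25.4 °C)/7.767 = -27.22 W/m
From the inner boundary to the aerogel blanket/cork board interface, ΣR_partial = 5.407 m·K/W.
T_interface = T_in − Q'·ΣR_partial = -186 °C − (-27.22)(5.407) = -38.8 °C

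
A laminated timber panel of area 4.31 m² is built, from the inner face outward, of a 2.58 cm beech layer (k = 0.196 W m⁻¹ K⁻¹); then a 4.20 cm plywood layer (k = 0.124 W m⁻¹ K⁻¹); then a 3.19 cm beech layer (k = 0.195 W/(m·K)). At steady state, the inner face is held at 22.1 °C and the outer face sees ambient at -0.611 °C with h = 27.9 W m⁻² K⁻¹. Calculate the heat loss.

Q = 146 W

Treat each layer as a resistance in series:
  R_beech = L/(kA) = 0.0258/(0.196·4.31) = 0.03054 K/W
  R_plywood = L/(kA) = 0.0420/(0.124·4.31) = 0.07859 K/W
  R_beech = L/(kA) = 0.0319/(0.195·4.31) = 0.03796 K/W
  R_conv,out = 1/(hA) = 1/(27.9·4.31) = 0.008316 K/W
ΣR = 0.03054 + 0.07859 + 0.03796 + 0.008316 = 0.1554 K/W
Q = ΔT/ΣR = (22.1 °C − -0.611 °C)/0.1554 = 146 W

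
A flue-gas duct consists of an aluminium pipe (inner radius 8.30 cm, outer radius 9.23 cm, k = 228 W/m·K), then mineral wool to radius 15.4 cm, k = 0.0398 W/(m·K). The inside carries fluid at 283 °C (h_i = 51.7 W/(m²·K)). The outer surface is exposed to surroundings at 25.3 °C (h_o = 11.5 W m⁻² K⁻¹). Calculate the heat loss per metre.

Treat each layer as a resistance in series:
  R'_conv,in = 1/(2πr h) = 1/(2π·0.0830·51.7) = 0.03709 m·K/W
  R'_aluminium = ln(0.0923/0.0830)/(2πk) = 0.1062/(2π·228) = 7.414×10^-5 m·K/W
  R'_mineral wool = ln(0.154/0.0923)/(2πk) = 0.5119/(2π·0.0398) = 2.047 m·K/W
  R'_conv,out = 1/(2πr h) = 1/(2π·0.154·11.5) = 0.08987 m·K/W
ΣR = 0.03709 + 7.414×10^-5 + 2.047 + 0.08987 = 2.174 m·K/W
Q' = ΔT/ΣR = (283 °C − 25.3 °C)/2.174 = 119 W/m

Q' = 119 W/m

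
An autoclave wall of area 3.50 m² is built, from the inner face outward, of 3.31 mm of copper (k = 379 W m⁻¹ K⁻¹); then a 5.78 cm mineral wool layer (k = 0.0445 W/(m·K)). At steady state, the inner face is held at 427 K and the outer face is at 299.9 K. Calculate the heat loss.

Q = 342 W

Series thermal resistances, inner to outer:
  R_copper = L/(kA) = 0.00331/(379·3.50) = 2.495×10^-6 K/W
  R_mineral wool = L/(kA) = 0.0578/(0.0445·3.50) = 0.3711 K/W
ΣR = 2.495×10^-6 + 0.3711 = 0.3711 K/W
Q = ΔT/ΣR = (427 K − 299.9 K)/0.3711 = 342 W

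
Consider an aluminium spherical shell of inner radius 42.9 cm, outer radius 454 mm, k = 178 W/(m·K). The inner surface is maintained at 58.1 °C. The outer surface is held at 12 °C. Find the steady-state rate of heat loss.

Q = 8.03×10^5 W

Q = 4πk·ΔT/(1/r₁ − 1/r₂) = 4π × 178 × 46.1 / (1/0.429 − 1/0.454) = 8.03×10^5 W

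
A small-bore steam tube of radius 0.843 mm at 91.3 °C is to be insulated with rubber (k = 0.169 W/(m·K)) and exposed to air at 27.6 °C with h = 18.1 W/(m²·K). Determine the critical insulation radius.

r_cr = 0.934 cm

For a cylinder, r_cr = k_ins/h = 0.169/18.1 = 0.00934 m = 0.934 cm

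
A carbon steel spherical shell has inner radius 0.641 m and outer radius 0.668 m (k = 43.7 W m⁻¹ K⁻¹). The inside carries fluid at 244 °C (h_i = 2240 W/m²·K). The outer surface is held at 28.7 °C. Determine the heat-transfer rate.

Q = 1070 kW

Series thermal resistances, inner to outer:
  R_conv,in = 1/(4πr²h) = 1/(4π·0.641²·2240) = 8.646×10^-5 K/W
  R_carbon steel = (1/0.641 − 1/0.668)/(4πk) = 0.06306/(4π·43.7) = 1.148×10^-4 K/W
ΣR = 8.646×10^-5 + 1.148×10^-4 = 2.013×10^-4 K/W
Q = ΔT/ΣR = (244 °C − 28.7 °C)/2.013×10^-4 = 1.07×10^6 W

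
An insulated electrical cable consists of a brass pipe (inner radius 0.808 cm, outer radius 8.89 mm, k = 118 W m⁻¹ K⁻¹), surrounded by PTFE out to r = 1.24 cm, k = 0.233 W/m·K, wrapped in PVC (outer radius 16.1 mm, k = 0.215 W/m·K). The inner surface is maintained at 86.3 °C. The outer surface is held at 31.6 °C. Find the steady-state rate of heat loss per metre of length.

Q' = 130 W/m

Treat each layer as a resistance in series:
  R'_brass = ln(0.00889/0.00808)/(2πk) = 0.09554/(2π·118) = 1.289×10^-4 m·K/W
  R'_PTFE = ln(0.0124/0.00889)/(2πk) = 0.3328/(2π·0.233) = 0.2273 m·K/W
  R'_PVC = ln(0.0161/0.0124)/(2πk) = 0.2611/(2π·0.215) = 0.1933 m·K/W
ΣR = 1.289×10^-4 + 0.2273 + 0.1933 = 0.4207 m·K/W
Q' = ΔT/ΣR = (86.3 °C − 31.6 °C)/0.4207 = 130 W/m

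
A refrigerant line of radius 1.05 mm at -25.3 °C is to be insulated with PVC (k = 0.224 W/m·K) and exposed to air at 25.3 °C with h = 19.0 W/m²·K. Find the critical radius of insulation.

For a cylinder, r_cr = k_ins/h = 0.224/19.0 = 0.0118 m = 1.18 cm

r_cr = 1.18 cm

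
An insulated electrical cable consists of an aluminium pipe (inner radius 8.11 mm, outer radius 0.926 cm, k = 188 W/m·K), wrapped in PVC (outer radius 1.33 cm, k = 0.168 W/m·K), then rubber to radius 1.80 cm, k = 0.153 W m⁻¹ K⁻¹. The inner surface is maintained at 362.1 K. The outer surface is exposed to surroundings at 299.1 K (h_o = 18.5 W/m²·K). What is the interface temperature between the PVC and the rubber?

Series thermal resistances, inner to outer:
  R'_aluminium = ln(0.00926/0.00811)/(2πk) = 0.1326/(2π·188) = 1.123×10^-4 m·K/W
  R'_PVC = ln(0.0133/0.00926)/(2πk) = 0.3621/(2π·0.168) = 0.3430 m·K/W
  R'_rubber = ln(0.0180/0.0133)/(2πk) = 0.3026/(2π·0.153) = 0.3148 m·K/W
  R'_conv,out = 1/(2πr h) = 1/(2π·0.0180·18.5) = 0.4779 m·K/W
ΣR = 1.123×10^-4 + 0.3430 + 0.3148 + 0.4779 = 1.136 m·K/W
Q' = ΔT/ΣR = (362.1 K − 299.1 K)/1.136 = 55.46 W/m
From the inner boundary to the PVC/rubber interface, ΣR_partial = 0.3431 m·K/W.
T_interface = T_in − Q'·ΣR_partial = 362.1 K − (55.46)(0.3431) = 343.1 K

T = 343.1 K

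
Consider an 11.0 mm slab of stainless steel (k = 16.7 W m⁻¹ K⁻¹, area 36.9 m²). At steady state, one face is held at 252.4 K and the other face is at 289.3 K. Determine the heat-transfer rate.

Q = 2.07×10^6 W

Q = kA·ΔT/L = 16.7 × 36.9 × |252.4 K − 289.3 K| / 0.0110 = 2.07×10^6 W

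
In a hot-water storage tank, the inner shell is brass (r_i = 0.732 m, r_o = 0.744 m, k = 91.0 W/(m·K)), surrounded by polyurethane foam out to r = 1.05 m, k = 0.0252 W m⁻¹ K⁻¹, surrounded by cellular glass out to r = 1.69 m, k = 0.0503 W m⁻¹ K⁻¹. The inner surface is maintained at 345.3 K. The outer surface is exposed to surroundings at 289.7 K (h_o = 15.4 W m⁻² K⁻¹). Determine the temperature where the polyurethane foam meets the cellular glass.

T = 307.3 K

Resistance network (inner→outer):
  R_brass = (1/0.732 − 1/0.744)/(4πk) = 0.02203/(4π·91.0) = 1.927×10^-5 K/W
  R_polyurethane foam = (1/0.744 − 1/1.05)/(4πk) = 0.3917/(4π·0.0252) = 1.237 K/W
  R_cellular glass = (1/1.05 − 1/1.69)/(4πk) = 0.3607/(4π·0.0503) = 0.5706 K/W
  R_conv,out = 1/(4πr²h) = 1/(4π·1.69²·15.4) = 0.001809 K/W
ΣR = 1.927×10^-5 + 1.237 + 0.5706 + 0.001809 = 1.809 K/W
Q = ΔT/ΣR = (345.3 K − 289.7 K)/1.809 = 30.74 W
From the inner boundary to the polyurethane foam/cellular glass interface, ΣR_partial = 1.237 K/W.
T_interface = T_in − Q·ΣR_partial = 345.3 K − (30.74)(1.237) = 307.3 K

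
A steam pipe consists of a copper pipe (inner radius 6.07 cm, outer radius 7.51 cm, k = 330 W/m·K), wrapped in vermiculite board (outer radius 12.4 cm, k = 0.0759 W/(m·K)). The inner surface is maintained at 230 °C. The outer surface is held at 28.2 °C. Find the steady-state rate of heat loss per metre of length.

Q' = 192 W/m

Treat each layer as a resistance in series:
  R'_copper = ln(0.0751/0.0607)/(2πk) = 0.2129/(2π·330) = 1.027×10^-4 m·K/W
  R'_vermiculite board = ln(0.124/0.0751)/(2πk) = 0.5015/(2π·0.0759) = 1.052 m·K/W
ΣR = 1.027×10^-4 + 1.052 = 1.052 m·K/W
Q' = ΔT/ΣR = (230 °C − 28.2 °C)/1.052 = 192 W/m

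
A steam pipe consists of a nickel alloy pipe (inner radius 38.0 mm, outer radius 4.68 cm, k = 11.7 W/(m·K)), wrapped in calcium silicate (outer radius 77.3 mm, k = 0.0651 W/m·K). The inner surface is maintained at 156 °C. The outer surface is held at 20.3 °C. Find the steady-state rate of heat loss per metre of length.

Q' = 110 W/m

Resistance network (inner→outer):
  R'_nickel alloy = ln(0.0468/0.0380)/(2πk) = 0.2083/(2π·11.7) = 0.002833 m·K/W
  R'_calcium silicate = ln(0.0773/0.0468)/(2πk) = 0.5018/(2π·0.0651) = 1.227 m·K/W
ΣR = 0.002833 + 1.227 = 1.230 m·K/W
Q' = ΔT/ΣR = (156 °C − 20.3 °C)/1.230 = 110 W/m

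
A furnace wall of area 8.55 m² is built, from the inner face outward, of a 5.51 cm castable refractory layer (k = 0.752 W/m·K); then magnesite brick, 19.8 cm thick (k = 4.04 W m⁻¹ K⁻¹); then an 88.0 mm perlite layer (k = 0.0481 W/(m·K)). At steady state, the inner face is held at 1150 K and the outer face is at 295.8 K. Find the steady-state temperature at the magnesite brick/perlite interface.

T = 1096 K

Series thermal resistances, inner to outer:
  R_castable refractory = L/(kA) = 0.0551/(0.752·8.55) = 0.008570 K/W
  R_magnesite brick = L/(kA) = 0.198/(4.04·8.55) = 0.005732 K/W
  R_perlite = L/(kA) = 0.0880/(0.0481·8.55) = 0.2140 K/W
ΣR = 0.008570 + 0.005732 + 0.2140 = 0.2283 K/W
Q = ΔT/ΣR = (1150 K − 295.8 K)/0.2283 = 3742 W
From the inner boundary to the magnesite brick/perlite interface, ΣR_partial = 0.01430 K/W.
T_interface = T_in − Q·ΣR_partial = 1150 K − (3742)(0.01430) = 1096 K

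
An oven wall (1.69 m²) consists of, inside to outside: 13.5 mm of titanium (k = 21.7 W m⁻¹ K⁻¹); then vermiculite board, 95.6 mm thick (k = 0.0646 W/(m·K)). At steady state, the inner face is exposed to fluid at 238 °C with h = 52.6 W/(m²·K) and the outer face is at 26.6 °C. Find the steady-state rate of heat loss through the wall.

Q = 238 W

Series thermal resistances, inner to outer:
  R_conv,in = 1/(hA) = 1/(52.6·1.69) = 0.01125 K/W
  R_titanium = L/(kA) = 0.0135/(21.7·1.69) = 3.681×10^-4 K/W
  R_vermiculite board = L/(kA) = 0.0956/(0.0646·1.69) = 0.8757 K/W
ΣR = 0.01125 + 3.681×10^-4 + 0.8757 = 0.8873 K/W
Q = ΔT/ΣR = (238 °C − 26.6 °C)/0.8873 = 238 W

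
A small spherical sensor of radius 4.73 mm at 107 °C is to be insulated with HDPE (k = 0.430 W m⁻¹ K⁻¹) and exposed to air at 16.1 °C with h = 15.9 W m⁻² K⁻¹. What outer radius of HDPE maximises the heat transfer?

r_cr = 5.41 cm

For a sphere, r_cr = 2k_ins/h = 2·0.430/15.9 = 0.0541 m = 5.41 cm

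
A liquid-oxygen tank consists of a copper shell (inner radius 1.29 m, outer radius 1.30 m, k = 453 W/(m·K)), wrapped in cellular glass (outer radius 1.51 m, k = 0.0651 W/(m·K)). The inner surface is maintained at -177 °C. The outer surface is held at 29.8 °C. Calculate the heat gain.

Q = 1580 W

Treat each layer as a resistance in series:
  R_copper = (1/1.29 − 1/1.30)/(4πk) = 0.005963/(4π·453) = 1.048×10^-6 K/W
  R_cellular glass = (1/1.30 − 1/1.51)/(4πk) = 0.1070/(4π·0.0651) = 0.1308 K/W
ΣR = 1.048×10^-6 + 0.1308 = 0.1308 K/W
Q = ΔT/ΣR = (-177 °C − 29.8 °C)/0.1308 = -1580 W
(Negative Q ⇒ heat flows inward; heat gain = 1580 W.)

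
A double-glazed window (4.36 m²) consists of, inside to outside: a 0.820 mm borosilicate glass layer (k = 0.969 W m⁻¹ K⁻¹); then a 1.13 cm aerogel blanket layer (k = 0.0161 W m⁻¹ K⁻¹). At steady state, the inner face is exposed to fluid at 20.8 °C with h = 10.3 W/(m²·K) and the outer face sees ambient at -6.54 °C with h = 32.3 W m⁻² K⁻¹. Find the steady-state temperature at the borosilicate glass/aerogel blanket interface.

Treat each layer as a resistance in series:
  R_conv,in = 1/(hA) = 1/(10.3·4.36) = 0.02227 K/W
  R_borosilicate glass = L/(kA) = 8.20×10^-4/(0.969·4.36) = 1.941×10^-4 K/W
  R_aerogel blanket = L/(kA) = 0.0113/(0.0161·4.36) = 0.1610 K/W
  R_conv,out = 1/(hA) = 1/(32.3·4.36) = 0.007101 K/W
ΣR = 0.02227 + 1.941×10^-4 + 0.1610 + 0.007101 = 0.1906 K/W
Q = ΔT/ΣR = (20.8 °C − -6.54 °C)/0.1906 = 143.4 W
From the inner boundary to the borosilicate glass/aerogel blanket interface, ΣR_partial = 0.02246 K/W.
T_interface = T_in − Q·ΣR_partial = 20.8 °C − (143.4)(0.02246) = 17.6 °C

T = 17.6 °C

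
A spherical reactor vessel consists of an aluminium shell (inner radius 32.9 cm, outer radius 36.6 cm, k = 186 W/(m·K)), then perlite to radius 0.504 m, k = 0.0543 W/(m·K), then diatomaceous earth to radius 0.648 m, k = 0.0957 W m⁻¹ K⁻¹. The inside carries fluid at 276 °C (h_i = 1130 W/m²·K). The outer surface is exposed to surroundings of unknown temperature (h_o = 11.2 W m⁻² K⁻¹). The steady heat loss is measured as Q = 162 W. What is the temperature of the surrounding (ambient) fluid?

T_out = 36.1 °C

Sum the resistances:
  R_conv,in = 1/(4πr²h) = 1/(4π·0.329²·1130) = 6.506×10^-4 K/W
  R_aluminium = (1/0.329 − 1/0.366)/(4πk) = 0.3073/(4π·186) = 1.315×10^-4 K/W
  R_perlite = (1/0.366 − 1/0.504)/(4πk) = 0.7481/(4π·0.0543) = 1.096 K/W
  R_diatomaceous earth = (1/0.504 − 1/0.648)/(4πk) = 0.4409/(4π·0.0957) = 0.3666 K/W
  R_conv,out = 1/(4πr²h) = 1/(4π·0.648²·11.2) = 0.01692 K/W
ΣR = 1.481 K/W
ΔT = Q·ΣR = 162 × 1.481 = 239.9 K
Heat flows outward, so T_out = T_in − ΔT = 276 − 239.9 = 36.1 °C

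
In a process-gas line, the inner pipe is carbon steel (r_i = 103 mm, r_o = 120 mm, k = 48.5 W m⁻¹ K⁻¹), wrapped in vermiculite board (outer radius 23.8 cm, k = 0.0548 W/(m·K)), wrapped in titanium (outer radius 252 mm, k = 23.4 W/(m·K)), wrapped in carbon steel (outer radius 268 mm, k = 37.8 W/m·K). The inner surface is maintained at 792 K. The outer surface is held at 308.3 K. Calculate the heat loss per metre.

Treat each layer as a resistance in series:
  R'_carbon steel = ln(0.120/0.103)/(2πk) = 0.1528/(2π·48.5) = 5.013×10^-4 m·K/W
  R'_vermiculite board = ln(0.238/0.120)/(2πk) = 0.6848/(2π·0.0548) = 1.989 m·K/W
  R'_titanium = ln(0.252/0.238)/(2πk) = 0.05716/(2π·23.4) = 3.888×10^-4 m·K/W
  R'_carbon steel = ln(0.268/0.252)/(2πk) = 0.06156/(2π·37.8) = 2.592×10^-4 m·K/W
ΣR = 5.013×10^-4 + 1.989 + 3.888×10^-4 + 2.592×10^-4 = 1.990 m·K/W
Q' = ΔT/ΣR = (792 K − 308.3 K)/1.990 = 243 W/m

Q' = 243 W/m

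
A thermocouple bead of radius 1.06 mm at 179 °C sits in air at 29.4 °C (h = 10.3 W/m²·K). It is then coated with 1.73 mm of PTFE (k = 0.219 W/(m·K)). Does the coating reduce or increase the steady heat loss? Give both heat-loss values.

increases: 0.0218 → 0.124 W

Critical radius for a sphere: r_cr = 2k/h = 0.0425 m = 4.25 cm.
Outer radius after coating: r₂ = 0.00106 + 0.00173 = 0.00279 m.
Since r₁ < r_cr and r₂ ≤ r_cr, the coating moves toward the maximum at r_cr — heat loss rises.
Bare: R = 1/(4πr₁²h) = 6876 K/W; Q = 149.6/6876 = 0.0218 W.
Coated: R = R_cond + R_conv = 1205 K/W; Q = 149.6/1205 = 0.124 W.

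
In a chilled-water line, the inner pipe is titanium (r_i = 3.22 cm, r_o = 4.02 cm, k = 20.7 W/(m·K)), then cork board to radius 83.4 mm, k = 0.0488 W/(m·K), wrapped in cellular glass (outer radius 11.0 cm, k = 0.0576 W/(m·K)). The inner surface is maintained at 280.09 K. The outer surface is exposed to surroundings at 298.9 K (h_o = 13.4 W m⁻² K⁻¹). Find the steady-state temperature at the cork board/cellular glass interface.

Series thermal resistances, inner to outer:
  R'_titanium = ln(0.0402/0.0322)/(2πk) = 0.2219/(2π·20.7) = 0.001706 m·K/W
  R'_cork board = ln(0.0834/0.0402)/(2πk) = 0.7298/(2π·0.0488) = 2.380 m·K/W
  R'_cellular glass = ln(0.110/0.0834)/(2πk) = 0.2768/(2π·0.0576) = 0.7649 m·K/W
  R'_conv,out = 1/(2πr h) = 1/(2π·0.110·13.4) = 0.1080 m·K/W
ΣR = 0.001706 + 2.380 + 0.7649 + 0.1080 = 3.255 m·K/W
Q' = ΔT/ΣR = (280.09 K − 298.9 K)/3.255 = -5.779 W/m
From the inner boundary to the cork board/cellular glass interface, ΣR_partial = 2.382 m·K/W.
T_interface = T_in − Q'·ΣR_partial = 280.09 K − (-5.779)(2.382) = 293.9 K

T = 293.9 K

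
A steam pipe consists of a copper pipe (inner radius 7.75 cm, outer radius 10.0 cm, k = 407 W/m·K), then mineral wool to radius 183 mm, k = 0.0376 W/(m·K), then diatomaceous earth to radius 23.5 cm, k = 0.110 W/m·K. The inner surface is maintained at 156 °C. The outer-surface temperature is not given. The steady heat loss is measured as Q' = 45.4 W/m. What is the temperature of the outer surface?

Sum the resistances:
  R'_copper = ln(0.100/0.0775)/(2πk) = 0.2549/(2π·407) = 9.967×10^-5 m·K/W
  R'_mineral wool = ln(0.183/0.100)/(2πk) = 0.6043/(2π·0.0376) = 2.558 m·K/W
  R'_diatomaceous earth = ln(0.235/0.183)/(2πk) = 0.2501/(2π·0.110) = 0.3619 m·K/W
ΣR = 2.920 m·K/W
ΔT = Q'·ΣR = 45.4 × 2.920 = 132.6 K
Heat flows outward, so T_out = T_in − ΔT = 156 − 132.6 = 23.4 °C

T_out = 23.4 °C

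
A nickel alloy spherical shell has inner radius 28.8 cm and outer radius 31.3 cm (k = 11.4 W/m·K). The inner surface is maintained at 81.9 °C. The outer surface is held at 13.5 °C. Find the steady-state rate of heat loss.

Q = 4πk·ΔT/(1/r₁ − 1/r₂) = 4π × 11.4 × 68.4 / (1/0.288 − 1/0.313) = 35300 W

Q = 35300 W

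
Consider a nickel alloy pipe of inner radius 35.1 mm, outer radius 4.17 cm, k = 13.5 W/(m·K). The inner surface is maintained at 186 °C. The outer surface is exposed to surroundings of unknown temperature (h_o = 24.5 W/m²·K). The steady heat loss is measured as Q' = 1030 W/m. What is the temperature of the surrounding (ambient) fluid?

Series resistances:
  R'_nickel alloy = ln(0.0417/0.0351)/(2πk) = 0.1723/(2π·13.5) = 0.002031 m·K/W
  R'_conv,out = 1/(2πr h) = 1/(2π·0.0417·24.5) = 0.1558 m·K/W
ΣR = 0.1578 m·K/W
ΔT = Q'·ΣR = 1030 × 0.1578 = 162.5 K
Heat flows outward, so T_out = T_in − ΔT = 186 − 162.5 = 23.5 °C

T_out = 23.5 °C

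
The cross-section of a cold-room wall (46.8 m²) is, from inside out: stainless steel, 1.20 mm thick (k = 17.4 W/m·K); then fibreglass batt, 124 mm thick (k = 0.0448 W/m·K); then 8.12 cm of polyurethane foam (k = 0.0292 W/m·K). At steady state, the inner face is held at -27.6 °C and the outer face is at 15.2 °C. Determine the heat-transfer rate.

Treat each layer as a resistance in series:
  R_stainless steel = L/(kA) = 0.00120/(17.4·46.8) = 1.474×10^-6 K/W
  R_fibreglass batt = L/(kA) = 0.124/(0.0448·46.8) = 0.05914 K/W
  R_polyurethane foam = L/(kA) = 0.0812/(0.0292·46.8) = 0.05942 K/W
ΣR = 1.474×10^-6 + 0.05914 + 0.05942 = 0.1186 K/W
Q = ΔT/ΣR = (-27.6 °C − 15.2 °C)/0.1186 = -361 W
(Negative Q ⇒ heat flows inward; heat gain = 361 W.)

Q = 361 W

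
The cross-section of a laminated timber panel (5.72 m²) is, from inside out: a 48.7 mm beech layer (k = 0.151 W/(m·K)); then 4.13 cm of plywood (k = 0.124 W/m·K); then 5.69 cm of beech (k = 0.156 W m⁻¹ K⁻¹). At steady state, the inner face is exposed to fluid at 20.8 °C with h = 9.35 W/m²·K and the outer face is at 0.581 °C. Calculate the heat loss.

Q = 103 W

Series thermal resistances, inner to outer:
  R_conv,in = 1/(hA) = 1/(9.35·5.72) = 0.01870 K/W
  R_beech = L/(kA) = 0.0487/(0.151·5.72) = 0.05638 K/W
  R_plywood = L/(kA) = 0.0413/(0.124·5.72) = 0.05823 K/W
  R_beech = L/(kA) = 0.0569/(0.156·5.72) = 0.06377 K/W
ΣR = 0.01870 + 0.05638 + 0.05823 + 0.06377 = 0.1971 K/W
Q = ΔT/ΣR = (20.8 °C − 0.581 °C)/0.1971 = 103 W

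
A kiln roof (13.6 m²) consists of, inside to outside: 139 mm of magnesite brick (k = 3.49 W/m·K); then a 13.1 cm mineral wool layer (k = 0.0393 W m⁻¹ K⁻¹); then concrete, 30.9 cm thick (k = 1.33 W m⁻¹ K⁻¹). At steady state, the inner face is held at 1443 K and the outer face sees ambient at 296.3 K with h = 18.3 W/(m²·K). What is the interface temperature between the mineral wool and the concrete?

Series thermal resistances, inner to outer:
  R_magnesite brick = L/(kA) = 0.139/(3.49·13.6) = 0.002929 K/W
  R_mineral wool = L/(kA) = 0.131/(0.0393·13.6) = 0.2451 K/W
  R_concrete = L/(kA) = 0.309/(1.33·13.6) = 0.01708 K/W
  R_conv,out = 1/(hA) = 1/(18.3·13.6) = 0.004018 K/W
ΣR = 0.002929 + 0.2451 + 0.01708 + 0.004018 = 0.2691 K/W
Q = ΔT/ΣR = (1443 K − 296.3 K)/0.2691 = 4261 W
From the inner boundary to the mineral wool/concrete interface, ΣR_partial = 0.2480 K/W.
T_interface = T_in − Q·ΣR_partial = 1443 K − (4261)(0.2480) = 386 K

T = 386 K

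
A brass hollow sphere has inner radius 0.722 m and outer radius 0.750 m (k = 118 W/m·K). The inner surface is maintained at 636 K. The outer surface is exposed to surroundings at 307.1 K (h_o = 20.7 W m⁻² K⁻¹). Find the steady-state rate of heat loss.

Q = 47.9 kW

Treat each layer as a resistance in series:
  R_brass = (1/0.722 − 1/0.750)/(4πk) = 0.05171/(4π·118) = 3.487×10^-5 K/W
  R_conv,out = 1/(4πr²h) = 1/(4π·0.750²·20.7) = 0.006834 K/W
ΣR = 3.487×10^-5 + 0.006834 = 0.006869 K/W
Q = ΔT/ΣR = (636 K − 307.1 K)/0.006869 = 47900 W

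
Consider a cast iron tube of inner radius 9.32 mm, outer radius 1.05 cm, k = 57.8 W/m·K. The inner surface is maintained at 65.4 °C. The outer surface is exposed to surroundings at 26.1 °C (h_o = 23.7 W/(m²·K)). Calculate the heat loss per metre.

Series thermal resistances, inner to outer:
  R'_cast iron = ln(0.0105/0.00932)/(2πk) = 0.1192/(2π·57.8) = 3.283×10^-4 m·K/W
  R'_conv,out = 1/(2πr h) = 1/(2π·0.0105·23.7) = 0.6396 m·K/W
ΣR = 3.283×10^-4 + 0.6396 = 0.6399 m·K/W
Q' = ΔT/ΣR = (65.4 °C − 26.1 °C)/0.6399 = 61.4 W/m

Q' = 61.4 W/m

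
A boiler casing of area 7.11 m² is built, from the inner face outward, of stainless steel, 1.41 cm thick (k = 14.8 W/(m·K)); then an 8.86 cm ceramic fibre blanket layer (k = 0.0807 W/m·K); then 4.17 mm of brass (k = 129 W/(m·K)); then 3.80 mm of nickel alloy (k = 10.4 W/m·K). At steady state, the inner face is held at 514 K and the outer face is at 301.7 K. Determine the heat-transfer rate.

Treat each layer as a resistance in series:
  R_stainless steel = L/(kA) = 0.0141/(14.8·7.11) = 1.340×10^-4 K/W
  R_ceramic fibre blanket = L/(kA) = 0.0886/(0.0807·7.11) = 0.1544 K/W
  R_brass = L/(kA) = 0.00417/(129·7.11) = 4.546×10^-6 K/W
  R_nickel alloy = L/(kA) = 0.00380/(10.4·7.11) = 5.139×10^-5 K/W
ΣR = 1.340×10^-4 + 0.1544 + 4.546×10^-6 + 5.139×10^-5 = 0.1546 K/W
Q = ΔT/ΣR = (514 K − 301.7 K)/0.1546 = 1370 W

Q = 1370 W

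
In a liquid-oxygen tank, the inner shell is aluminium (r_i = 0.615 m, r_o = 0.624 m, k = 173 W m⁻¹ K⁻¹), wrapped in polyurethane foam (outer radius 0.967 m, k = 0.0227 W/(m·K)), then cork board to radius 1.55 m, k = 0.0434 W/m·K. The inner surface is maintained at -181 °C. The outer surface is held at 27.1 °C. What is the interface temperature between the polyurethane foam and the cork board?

Series thermal resistances, inner to outer:
  R_aluminium = (1/0.615 − 1/0.624)/(4πk) = 0.02345/(4π·173) = 1.079×10^-5 K/W
  R_polyurethane foam = (1/0.624 − 1/0.967)/(4πk) = 0.5684/(4π·0.0227) = 1.993 K/W
  R_cork board = (1/0.967 − 1/1.55)/(4πk) = 0.3890/(4π·0.0434) = 0.7132 K/W
ΣR = 1.079×10^-5 + 1.993 + 0.7132 = 2.706 K/W
Q = ΔT/ΣR = (-181 °C − 27.1 °C)/2.706 = -76.90 W
From the inner boundary to the polyurethane foam/cork board interface, ΣR_partial = 1.993 K/W.
T_interface = T_in − Q·ΣR_partial = -181 °C − (-76.90)(1.993) = -27.7 °C

T = -27.7 °C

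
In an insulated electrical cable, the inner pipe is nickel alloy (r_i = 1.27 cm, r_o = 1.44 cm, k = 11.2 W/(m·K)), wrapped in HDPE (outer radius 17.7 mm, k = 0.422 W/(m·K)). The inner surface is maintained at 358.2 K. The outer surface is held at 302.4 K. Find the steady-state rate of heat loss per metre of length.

Q' = 701 W/m

Resistance network (inner→outer):
  R'_nickel alloy = ln(0.0144/0.0127)/(2πk) = 0.1256/(2π·11.2) = 0.001785 m·K/W
  R'_HDPE = ln(0.0177/0.0144)/(2πk) = 0.2063/(2π·0.422) = 0.07782 m·K/W
ΣR = 0.001785 + 0.07782 = 0.07960 m·K/W
Q' = ΔT/ΣR = (358.2 K − 302.4 K)/0.07960 = 701 W/m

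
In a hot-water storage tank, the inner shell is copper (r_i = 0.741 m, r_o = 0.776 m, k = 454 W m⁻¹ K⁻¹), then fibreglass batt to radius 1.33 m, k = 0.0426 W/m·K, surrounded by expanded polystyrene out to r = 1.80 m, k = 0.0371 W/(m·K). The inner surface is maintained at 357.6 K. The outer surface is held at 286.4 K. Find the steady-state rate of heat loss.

Treat each layer as a resistance in series:
  R_copper = (1/0.741 − 1/0.776)/(4πk) = 0.06087/(4π·454) = 1.067×10^-5 K/W
  R_fibreglass batt = (1/0.776 − 1/1.33)/(4πk) = 0.5368/(4π·0.0426) = 1.003 K/W
  R_expanded polystyrene = (1/1.33 − 1/1.80)/(4πk) = 0.1963/(4π·0.0371) = 0.4211 K/W
ΣR = 1.067×10^-5 + 1.003 + 0.4211 = 1.424 K/W
Q = ΔT/ΣR = (357.6 K − 286.4 K)/1.424 = 50.0 W

Q = 50.0 W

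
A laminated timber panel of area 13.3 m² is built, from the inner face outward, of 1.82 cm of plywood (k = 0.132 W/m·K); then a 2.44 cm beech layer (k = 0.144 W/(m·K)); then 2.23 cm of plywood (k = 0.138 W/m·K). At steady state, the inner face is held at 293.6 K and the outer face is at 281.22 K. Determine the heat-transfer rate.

Treat each layer as a resistance in series:
  R_plywood = L/(kA) = 0.0182/(0.132·13.3) = 0.01037 K/W
  R_beech = L/(kA) = 0.0244/(0.144·13.3) = 0.01274 K/W
  R_plywood = L/(kA) = 0.0223/(0.138·13.3) = 0.01215 K/W
ΣR = 0.01037 + 0.01274 + 0.01215 = 0.03526 K/W
Q = ΔT/ΣR = (293.6 K − 281.22 K)/0.03526 = 351 W

Q = 351 W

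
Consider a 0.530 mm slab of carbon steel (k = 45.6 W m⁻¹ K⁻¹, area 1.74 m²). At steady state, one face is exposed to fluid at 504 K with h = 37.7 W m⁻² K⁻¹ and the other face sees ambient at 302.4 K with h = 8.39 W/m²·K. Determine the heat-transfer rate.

Resistance network (inner→outer):
  R_conv,in = 1/(hA) = 1/(37.7·1.74) = 0.01524 K/W
  R_carbon steel = L/(kA) = 5.30×10^-4/(45.6·1.74) = 6.680×10^-6 K/W
  R_conv,out = 1/(hA) = 1/(8.39·1.74) = 0.06850 K/W
ΣR = 0.01524 + 6.680×10^-6 + 0.06850 = 0.08375 K/W
Q = ΔT/ΣR = (504 K − 302.4 K)/0.08375 = 2410 W

Q = 2.41 kW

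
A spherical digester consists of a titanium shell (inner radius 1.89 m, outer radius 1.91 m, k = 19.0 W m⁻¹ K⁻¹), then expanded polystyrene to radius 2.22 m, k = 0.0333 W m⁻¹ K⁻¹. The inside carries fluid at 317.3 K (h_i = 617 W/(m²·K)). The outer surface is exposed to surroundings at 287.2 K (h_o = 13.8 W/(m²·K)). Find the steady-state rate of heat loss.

Resistance network (inner→outer):
  R_conv,in = 1/(4πr²h) = 1/(4π·1.89²·617) = 3.611×10^-5 K/W
  R_titanium = (1/1.89 − 1/1.91)/(4πk) = 0.005540/(4π·19.0) = 2.320×10^-5 K/W
  R_expanded polystyrene = (1/1.91 − 1/2.22)/(4πk) = 0.07311/(4π·0.0333) = 0.1747 K/W
  R_conv,out = 1/(4πr²h) = 1/(4π·2.22²·13.8) = 0.001170 K/W
ΣR = 3.611×10^-5 + 2.320×10^-5 + 0.1747 + 0.001170 = 0.1759 K/W
Q = ΔT/ΣR = (317.3 K − 287.2 K)/0.1759 = 171 W

Q = 171 W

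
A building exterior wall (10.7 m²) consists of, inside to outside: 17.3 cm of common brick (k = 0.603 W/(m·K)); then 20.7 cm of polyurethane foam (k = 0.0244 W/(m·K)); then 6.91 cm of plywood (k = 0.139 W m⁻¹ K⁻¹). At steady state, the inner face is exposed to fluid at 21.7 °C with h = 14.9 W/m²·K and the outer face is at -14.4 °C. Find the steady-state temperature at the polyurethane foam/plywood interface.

T = -12.5 °C

Resistance network (inner→outer):
  R_conv,in = 1/(hA) = 1/(14.9·10.7) = 0.006272 K/W
  R_common brick = L/(kA) = 0.173/(0.603·10.7) = 0.02681 K/W
  R_polyurethane foam = L/(kA) = 0.207/(0.0244·10.7) = 0.7929 K/W
  R_plywood = L/(kA) = 0.0691/(0.139·10.7) = 0.04646 K/W
ΣR = 0.006272 + 0.02681 + 0.7929 + 0.04646 = 0.8724 K/W
Q = ΔT/ΣR = (21.7 °C − -14.4 °C)/0.8724 = 41.38 W
From the inner boundary to the polyurethane foam/plywood interface, ΣR_partial = 0.8260 K/W.
T_interface = T_in − Q·ΣR_partial = 21.7 °C − (41.38)(0.8260) = -12.5 °C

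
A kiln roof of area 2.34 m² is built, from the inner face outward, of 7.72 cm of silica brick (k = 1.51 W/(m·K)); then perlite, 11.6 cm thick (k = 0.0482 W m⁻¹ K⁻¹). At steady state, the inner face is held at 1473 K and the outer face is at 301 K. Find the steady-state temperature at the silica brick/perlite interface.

Treat each layer as a resistance in series:
  R_silica brick = L/(kA) = 0.0772/(1.51·2.34) = 0.02185 K/W
  R_perlite = L/(kA) = 0.116/(0.0482·2.34) = 1.028 K/W
ΣR = 0.02185 + 1.028 = 1.050 K/W
Q = ΔT/ΣR = (1473 K − 301 K)/1.050 = 1116 W
From the inner boundary to the silica brick/perlite interface, ΣR_partial = 0.02185 K/W.
T_interface = T_in − Q·ΣR_partial = 1473 K − (1116)(0.02185) = 1449 K

T = 1449 K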